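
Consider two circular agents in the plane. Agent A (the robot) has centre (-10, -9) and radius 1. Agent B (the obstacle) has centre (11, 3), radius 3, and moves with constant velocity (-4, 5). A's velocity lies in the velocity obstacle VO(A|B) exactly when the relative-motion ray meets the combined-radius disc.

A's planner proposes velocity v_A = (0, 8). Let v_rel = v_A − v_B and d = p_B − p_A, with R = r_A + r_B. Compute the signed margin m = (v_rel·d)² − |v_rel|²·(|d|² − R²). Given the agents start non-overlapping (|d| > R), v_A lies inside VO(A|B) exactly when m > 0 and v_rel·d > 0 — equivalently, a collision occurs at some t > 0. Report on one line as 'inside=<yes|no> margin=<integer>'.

d = (21, 12),  |d|² = 585;  R = 1+3 = 4,  c = 585−4² = 569
v_rel = (4, 3),  |v_rel|² = 25;  v_rel·d = (4)·(21) + (3)·(12) = 120
25·t² − 240·t + 569 = 0  ⇒  m = 120² − 25·569 = 175
m = 175 > 0,  v_rel·d = 120 > 0  ⇒  inside

inside=yes margin=175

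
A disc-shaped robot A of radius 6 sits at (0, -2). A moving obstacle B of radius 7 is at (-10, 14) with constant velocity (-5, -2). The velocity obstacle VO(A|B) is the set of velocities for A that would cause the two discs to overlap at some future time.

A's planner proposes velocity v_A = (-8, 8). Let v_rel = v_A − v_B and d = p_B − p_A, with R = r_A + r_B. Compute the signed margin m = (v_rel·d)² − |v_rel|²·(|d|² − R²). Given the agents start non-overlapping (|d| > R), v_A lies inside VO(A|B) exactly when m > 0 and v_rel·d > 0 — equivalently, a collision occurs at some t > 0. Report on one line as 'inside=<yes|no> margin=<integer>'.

d = (-10, 16),  |d|² = 356;  R = 6+7 = 13,  c = 356−13² = 187
v_rel = (-3, 10),  |v_rel|² = 109;  v_rel·d = (-3)·(-10) + (10)·(16) = 190
109·t² − 380·t + 187 = 0  ⇒  m = 190² − 109·187 = 15717
m = 15717 > 0,  v_rel·d = 190 > 0  ⇒  inside

inside=yes margin=15717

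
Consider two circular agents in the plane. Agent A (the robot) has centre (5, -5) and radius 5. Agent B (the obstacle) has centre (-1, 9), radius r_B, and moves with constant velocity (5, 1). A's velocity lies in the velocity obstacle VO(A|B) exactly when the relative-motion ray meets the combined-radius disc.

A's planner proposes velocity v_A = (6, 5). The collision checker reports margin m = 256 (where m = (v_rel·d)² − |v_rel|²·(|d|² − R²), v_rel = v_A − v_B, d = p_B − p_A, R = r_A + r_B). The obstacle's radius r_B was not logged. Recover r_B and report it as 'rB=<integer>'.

m = 256
d = (-6, 14);  v_rel = (1, 4),  |v_rel|² = 17
v_rel×d = (1)·(14) − (4)·(-6) = 38
since m = R²·17 − 38²:  R² = (1444 + 256) / 17 = 100
R = √100 = 10  ⇒  r_B = 10 − 5 = 5

rB=5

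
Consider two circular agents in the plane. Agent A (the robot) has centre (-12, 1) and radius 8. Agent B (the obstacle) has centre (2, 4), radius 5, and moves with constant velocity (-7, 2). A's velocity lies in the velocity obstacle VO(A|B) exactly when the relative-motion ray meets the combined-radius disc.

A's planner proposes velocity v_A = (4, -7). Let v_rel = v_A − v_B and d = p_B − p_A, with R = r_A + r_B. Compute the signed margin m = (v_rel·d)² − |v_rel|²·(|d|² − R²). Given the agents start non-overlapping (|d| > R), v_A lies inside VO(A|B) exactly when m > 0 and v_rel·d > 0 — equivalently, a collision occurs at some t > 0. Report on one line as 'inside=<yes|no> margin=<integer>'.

d = (14, 3),  |d|² = 205;  R = 8+5 = 13,  c = 205−13² = 36
v_rel = (11, -9),  |v_rel|² = 202;  v_rel·d = (11)·(14) + (-9)·(3) = 127
202·t² − 254·t + 36 = 0  ⇒  m = 127² − 202·36 = 8857
m = 8857 > 0,  v_rel·d = 127 > 0  ⇒  inside

inside=yes margin=8857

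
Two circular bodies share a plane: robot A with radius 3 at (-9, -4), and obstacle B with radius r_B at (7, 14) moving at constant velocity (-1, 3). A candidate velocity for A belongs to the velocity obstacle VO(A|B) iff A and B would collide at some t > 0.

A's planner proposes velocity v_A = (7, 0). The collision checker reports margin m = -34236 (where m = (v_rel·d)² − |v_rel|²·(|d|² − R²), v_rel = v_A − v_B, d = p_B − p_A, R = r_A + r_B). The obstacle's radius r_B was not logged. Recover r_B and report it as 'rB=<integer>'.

m = -34236
d = (16, 18);  v_rel = (8, -3),  |v_rel|² = 73
v_rel×d = (8)·(18) − (-3)·(16) = 192
since m = R²·73 − 192²:  R² = (36864 + -34236) / 73 = 36
R = √36 = 6  ⇒  r_B = 6 − 3 = 3

rB=3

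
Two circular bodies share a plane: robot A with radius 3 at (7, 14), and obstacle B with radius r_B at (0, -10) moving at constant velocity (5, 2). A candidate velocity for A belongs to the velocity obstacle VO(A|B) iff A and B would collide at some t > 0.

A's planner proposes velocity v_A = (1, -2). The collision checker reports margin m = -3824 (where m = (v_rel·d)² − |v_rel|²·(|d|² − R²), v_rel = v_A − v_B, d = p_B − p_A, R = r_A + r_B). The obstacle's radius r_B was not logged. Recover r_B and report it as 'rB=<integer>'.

m = -3824
d = (-7, -24);  v_rel = (-4, -4),  |v_rel|² = 32
v_rel×d = (-4)·(-24) − (-4)·(-7) = 68
since m = R²·32 − 68²:  R² = (4624 + -3824) / 32 = 25
R = √25 = 5  ⇒  r_B = 5 − 3 = 2

rB=2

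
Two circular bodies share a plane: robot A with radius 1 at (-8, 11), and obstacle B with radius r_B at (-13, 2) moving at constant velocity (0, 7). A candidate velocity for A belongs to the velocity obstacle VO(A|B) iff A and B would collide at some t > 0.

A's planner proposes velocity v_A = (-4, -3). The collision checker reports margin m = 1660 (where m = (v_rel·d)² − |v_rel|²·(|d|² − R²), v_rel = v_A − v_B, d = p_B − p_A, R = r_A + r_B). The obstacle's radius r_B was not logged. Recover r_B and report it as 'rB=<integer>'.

m = 1660
d = (-5, -9);  v_rel = (-4, -10),  |v_rel|² = 116
v_rel×d = (-4)·(-9) − (-10)·(-5) = -14
since m = R²·116 − (-14)²:  R² = (196 + 1660) / 116 = 16
R = √16 = 4  ⇒  r_B = 4 − 1 = 3

rB=3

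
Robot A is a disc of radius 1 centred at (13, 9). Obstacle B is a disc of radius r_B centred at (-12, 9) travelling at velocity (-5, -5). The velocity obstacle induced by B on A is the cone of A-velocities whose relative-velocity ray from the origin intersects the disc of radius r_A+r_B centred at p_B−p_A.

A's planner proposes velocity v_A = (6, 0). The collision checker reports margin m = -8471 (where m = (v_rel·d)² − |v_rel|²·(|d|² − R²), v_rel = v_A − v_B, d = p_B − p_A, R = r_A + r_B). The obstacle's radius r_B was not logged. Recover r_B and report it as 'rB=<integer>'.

m = -8471
d = (-25, 0);  v_rel = (11, 5),  |v_rel|² = 146
v_rel×d = (11)·(0) − (5)·(-25) = 125
since m = R²·146 − 125²:  R² = (15625 + -8471) / 146 = 49
R = √49 = 7  ⇒  r_B = 7 − 1 = 6

rB=6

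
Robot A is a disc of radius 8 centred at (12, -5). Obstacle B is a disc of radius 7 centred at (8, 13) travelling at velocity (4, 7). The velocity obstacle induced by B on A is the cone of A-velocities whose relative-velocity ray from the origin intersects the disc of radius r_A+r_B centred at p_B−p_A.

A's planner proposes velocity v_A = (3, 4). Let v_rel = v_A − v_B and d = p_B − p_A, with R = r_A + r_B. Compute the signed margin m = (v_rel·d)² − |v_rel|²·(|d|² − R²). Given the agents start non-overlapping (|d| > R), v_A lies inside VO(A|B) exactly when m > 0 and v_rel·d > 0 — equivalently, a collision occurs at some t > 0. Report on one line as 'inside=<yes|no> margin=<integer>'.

d = (-4, 18),  |d|² = 340;  R = 8+7 = 15,  c = 340−15² = 115
v_rel = (-1, -3),  |v_rel|² = 10;  v_rel·d = (-1)·(-4) + (-3)·(18) = -50
10·t² + 100·t + 115 = 0  ⇒  m = (-50)² − 10·115 = 1350
m = 1350 > 0,  v_rel·d = -50 < 0  ⇒  outside

inside=no margin=1350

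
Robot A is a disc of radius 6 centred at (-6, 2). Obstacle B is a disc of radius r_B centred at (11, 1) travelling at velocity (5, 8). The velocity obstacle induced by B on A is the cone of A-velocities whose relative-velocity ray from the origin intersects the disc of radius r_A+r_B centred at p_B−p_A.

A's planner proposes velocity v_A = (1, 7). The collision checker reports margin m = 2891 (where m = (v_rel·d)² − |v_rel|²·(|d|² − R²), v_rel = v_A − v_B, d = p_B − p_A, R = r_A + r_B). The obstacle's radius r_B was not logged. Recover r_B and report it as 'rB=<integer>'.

m = 2891
d = (17, -1);  v_rel = (-4, -1),  |v_rel|² = 17
v_rel×d = (-4)·(-1) − (-1)·(17) = 21
since m = R²·17 − 21²:  R² = (441 + 2891) / 17 = 196
R = √196 = 14  ⇒  r_B = 14 − 6 = 8

rB=8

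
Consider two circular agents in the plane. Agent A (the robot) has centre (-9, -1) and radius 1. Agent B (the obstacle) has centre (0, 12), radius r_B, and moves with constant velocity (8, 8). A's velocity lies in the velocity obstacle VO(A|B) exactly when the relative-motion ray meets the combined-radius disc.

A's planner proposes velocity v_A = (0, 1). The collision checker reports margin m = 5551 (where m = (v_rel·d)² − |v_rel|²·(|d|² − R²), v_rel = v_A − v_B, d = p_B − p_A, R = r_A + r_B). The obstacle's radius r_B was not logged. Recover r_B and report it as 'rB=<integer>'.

m = 5551
d = (9, 13);  v_rel = (-8, -7),  |v_rel|² = 113
v_rel×d = (-8)·(13) − (-7)·(9) = -41
since m = R²·113 − (-41)²:  R² = (1681 + 5551) / 113 = 64
R = √64 = 8  ⇒  r_B = 8 − 1 = 7

rB=7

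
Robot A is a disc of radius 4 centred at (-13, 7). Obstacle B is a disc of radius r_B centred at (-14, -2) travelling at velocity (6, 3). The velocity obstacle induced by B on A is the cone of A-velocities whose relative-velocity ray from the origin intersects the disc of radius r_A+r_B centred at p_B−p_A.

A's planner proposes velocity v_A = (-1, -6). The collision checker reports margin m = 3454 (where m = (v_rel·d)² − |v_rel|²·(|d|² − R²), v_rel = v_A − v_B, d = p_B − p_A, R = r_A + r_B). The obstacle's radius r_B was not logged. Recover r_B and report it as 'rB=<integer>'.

m = 3454
d = (-1, -9);  v_rel = (-7, -9),  |v_rel|² = 130
v_rel×d = (-7)·(-9) − (-9)·(-1) = 54
since m = R²·130 − 54²:  R² = (2916 + 3454) / 130 = 49
R = √49 = 7  ⇒  r_B = 7 − 4 = 3

rB=3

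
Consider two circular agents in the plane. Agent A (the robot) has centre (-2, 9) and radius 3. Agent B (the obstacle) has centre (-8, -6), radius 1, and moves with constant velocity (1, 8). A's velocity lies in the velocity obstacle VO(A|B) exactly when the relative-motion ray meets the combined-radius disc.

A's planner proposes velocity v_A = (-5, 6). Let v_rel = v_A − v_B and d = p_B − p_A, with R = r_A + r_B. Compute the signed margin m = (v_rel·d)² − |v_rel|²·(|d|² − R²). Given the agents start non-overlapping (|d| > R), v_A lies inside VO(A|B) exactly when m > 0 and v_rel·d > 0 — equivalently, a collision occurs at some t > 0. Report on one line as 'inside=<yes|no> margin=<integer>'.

d = (-6, -15),  |d|² = 261;  R = 3+1 = 4,  c = 261−4² = 245
v_rel = (-6, -2),  |v_rel|² = 40;  v_rel·d = (-6)·(-6) + (-2)·(-15) = 66
40·t² − 132·t + 245 = 0  ⇒  m = 66² − 40·245 = -5444
m = -5444 < 0,  v_rel·d = 66 > 0  ⇒  outside

inside=no margin=-5444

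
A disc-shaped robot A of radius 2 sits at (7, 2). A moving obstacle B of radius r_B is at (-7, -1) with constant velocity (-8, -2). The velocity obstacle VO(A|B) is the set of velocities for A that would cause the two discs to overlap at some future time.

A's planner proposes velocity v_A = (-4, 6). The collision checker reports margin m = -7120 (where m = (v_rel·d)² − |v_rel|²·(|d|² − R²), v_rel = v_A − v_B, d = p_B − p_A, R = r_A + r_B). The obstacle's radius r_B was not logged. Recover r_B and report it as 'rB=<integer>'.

m = -7120
d = (-14, -3);  v_rel = (4, 8),  |v_rel|² = 80
v_rel×d = (4)·(-3) − (8)·(-14) = 100
since m = R²·80 − 100²:  R² = (10000 + -7120) / 80 = 36
R = √36 = 6  ⇒  r_B = 6 − 2 = 4

rB=4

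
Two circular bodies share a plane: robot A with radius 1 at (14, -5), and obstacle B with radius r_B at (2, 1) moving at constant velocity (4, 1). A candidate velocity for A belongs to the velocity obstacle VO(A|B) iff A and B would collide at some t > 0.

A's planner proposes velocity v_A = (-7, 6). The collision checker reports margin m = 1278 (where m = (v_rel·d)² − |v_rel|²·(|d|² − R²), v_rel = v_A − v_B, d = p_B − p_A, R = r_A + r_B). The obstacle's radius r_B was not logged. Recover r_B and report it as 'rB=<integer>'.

m = 1278
d = (-12, 6);  v_rel = (-11, 5),  |v_rel|² = 146
v_rel×d = (-11)·(6) − (5)·(-12) = -6
since m = R²·146 − (-6)²:  R² = (36 + 1278) / 146 = 9
R = √9 = 3  ⇒  r_B = 3 − 1 = 2

rB=2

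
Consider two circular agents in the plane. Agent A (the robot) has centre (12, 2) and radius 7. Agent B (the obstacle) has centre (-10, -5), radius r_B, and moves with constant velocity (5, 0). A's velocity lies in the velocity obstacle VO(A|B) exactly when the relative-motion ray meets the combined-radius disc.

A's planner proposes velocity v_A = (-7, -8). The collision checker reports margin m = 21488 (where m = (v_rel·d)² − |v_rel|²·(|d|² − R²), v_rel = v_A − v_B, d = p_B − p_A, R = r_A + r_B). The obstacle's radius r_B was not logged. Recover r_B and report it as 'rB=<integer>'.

m = 21488
d = (-22, -7);  v_rel = (-12, -8),  |v_rel|² = 208
v_rel×d = (-12)·(-7) − (-8)·(-22) = -92
since m = R²·208 − (-92)²:  R² = (8464 + 21488) / 208 = 144
R = √144 = 12  ⇒  r_B = 12 − 7 = 5

rB=5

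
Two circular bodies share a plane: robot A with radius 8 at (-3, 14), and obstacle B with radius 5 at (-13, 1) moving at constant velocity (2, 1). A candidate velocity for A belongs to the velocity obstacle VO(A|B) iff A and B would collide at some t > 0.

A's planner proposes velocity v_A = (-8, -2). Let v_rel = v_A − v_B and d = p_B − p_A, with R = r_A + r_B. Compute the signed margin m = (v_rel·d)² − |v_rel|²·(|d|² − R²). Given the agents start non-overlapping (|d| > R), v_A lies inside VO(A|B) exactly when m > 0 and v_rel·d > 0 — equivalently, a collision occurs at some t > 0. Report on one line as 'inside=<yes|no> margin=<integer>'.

d = (-10, -13),  |d|² = 269;  R = 8+5 = 13,  c = 269−13² = 100
v_rel = (-10, -3),  |v_rel|² = 109;  v_rel·d = (-10)·(-10) + (-3)·(-13) = 139
109·t² − 278·t + 100 = 0  ⇒  m = 139² − 109·100 = 8421
m = 8421 > 0,  v_rel·d = 139 > 0  ⇒  inside

inside=yes margin=8421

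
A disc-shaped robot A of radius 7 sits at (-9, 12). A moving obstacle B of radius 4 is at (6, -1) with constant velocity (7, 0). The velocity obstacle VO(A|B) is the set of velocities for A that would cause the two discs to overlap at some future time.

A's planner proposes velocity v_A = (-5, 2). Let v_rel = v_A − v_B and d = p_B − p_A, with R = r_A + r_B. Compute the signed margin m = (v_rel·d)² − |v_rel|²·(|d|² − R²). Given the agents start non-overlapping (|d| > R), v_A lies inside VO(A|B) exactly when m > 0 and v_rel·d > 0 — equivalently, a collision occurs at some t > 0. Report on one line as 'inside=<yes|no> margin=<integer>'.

d = (15, -13),  |d|² = 394;  R = 7+4 = 11,  c = 394−11² = 273
v_rel = (-12, 2),  |v_rel|² = 148;  v_rel·d = (-12)·(15) + (2)·(-13) = -206
148·t² + 412·t + 273 = 0  ⇒  m = (-206)² − 148·273 = 2032
m = 2032 > 0,  v_rel·d = -206 < 0  ⇒  outside

inside=no margin=2032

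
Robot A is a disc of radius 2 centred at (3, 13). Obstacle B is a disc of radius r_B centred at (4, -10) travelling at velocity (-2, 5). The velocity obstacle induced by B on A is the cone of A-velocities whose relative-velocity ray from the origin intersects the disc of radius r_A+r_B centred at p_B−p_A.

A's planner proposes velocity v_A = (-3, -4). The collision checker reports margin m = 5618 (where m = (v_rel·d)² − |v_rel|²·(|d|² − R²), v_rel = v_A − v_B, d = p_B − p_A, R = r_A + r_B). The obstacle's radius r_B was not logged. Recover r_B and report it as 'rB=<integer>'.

m = 5618
d = (1, -23);  v_rel = (-1, -9),  |v_rel|² = 82
v_rel×d = (-1)·(-23) − (-9)·(1) = 32
since m = R²·82 − 32²:  R² = (1024 + 5618) / 82 = 81
R = √81 = 9  ⇒  r_B = 9 − 2 = 7

rB=7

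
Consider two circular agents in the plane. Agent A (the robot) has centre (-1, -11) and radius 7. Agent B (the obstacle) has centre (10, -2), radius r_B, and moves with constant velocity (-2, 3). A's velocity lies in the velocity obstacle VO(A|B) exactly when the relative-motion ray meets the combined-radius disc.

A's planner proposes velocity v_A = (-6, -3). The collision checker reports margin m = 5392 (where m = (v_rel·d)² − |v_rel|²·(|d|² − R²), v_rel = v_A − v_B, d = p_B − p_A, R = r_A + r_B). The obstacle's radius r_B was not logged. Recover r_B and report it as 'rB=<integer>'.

m = 5392
d = (11, 9);  v_rel = (-4, -6),  |v_rel|² = 52
v_rel×d = (-4)·(9) − (-6)·(11) = 30
since m = R²·52 − 30²:  R² = (900 + 5392) / 52 = 121
R = √121 = 11  ⇒  r_B = 11 − 7 = 4

rB=4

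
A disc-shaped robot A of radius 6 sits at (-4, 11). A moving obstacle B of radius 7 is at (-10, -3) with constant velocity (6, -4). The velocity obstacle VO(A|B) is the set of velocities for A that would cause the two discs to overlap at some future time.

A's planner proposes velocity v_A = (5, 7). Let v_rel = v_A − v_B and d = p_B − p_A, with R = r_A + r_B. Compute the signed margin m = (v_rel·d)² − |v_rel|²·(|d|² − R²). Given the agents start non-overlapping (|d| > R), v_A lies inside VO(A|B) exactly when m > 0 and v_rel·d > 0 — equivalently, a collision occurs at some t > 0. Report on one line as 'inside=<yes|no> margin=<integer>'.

d = (-6, -14),  |d|² = 232;  R = 6+7 = 13,  c = 232−13² = 63
v_rel = (-1, 11),  |v_rel|² = 122;  v_rel·d = (-1)·(-6) + (11)·(-14) = -148
122·t² + 296·t + 63 = 0  ⇒  m = (-148)² − 122·63 = 14218
m = 14218 > 0,  v_rel·d = -148 < 0  ⇒  outside

inside=no margin=14218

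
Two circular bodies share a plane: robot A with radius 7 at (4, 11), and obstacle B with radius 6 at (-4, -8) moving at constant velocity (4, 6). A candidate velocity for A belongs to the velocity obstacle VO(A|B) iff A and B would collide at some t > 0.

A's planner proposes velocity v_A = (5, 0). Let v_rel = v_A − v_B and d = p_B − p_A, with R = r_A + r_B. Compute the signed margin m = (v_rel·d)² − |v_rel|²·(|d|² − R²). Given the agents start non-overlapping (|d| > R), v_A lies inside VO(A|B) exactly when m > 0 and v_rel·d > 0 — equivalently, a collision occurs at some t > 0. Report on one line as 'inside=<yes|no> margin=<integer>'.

d = (-8, -19),  |d|² = 425;  R = 7+6 = 13,  c = 425−13² = 256
v_rel = (1, -6),  |v_rel|² = 37;  v_rel·d = (1)·(-8) + (-6)·(-19) = 106
37·t² − 212·t + 256 = 0  ⇒  m = 106² − 37·256 = 1764
m = 1764 > 0,  v_rel·d = 106 > 0  ⇒  inside

inside=yes margin=1764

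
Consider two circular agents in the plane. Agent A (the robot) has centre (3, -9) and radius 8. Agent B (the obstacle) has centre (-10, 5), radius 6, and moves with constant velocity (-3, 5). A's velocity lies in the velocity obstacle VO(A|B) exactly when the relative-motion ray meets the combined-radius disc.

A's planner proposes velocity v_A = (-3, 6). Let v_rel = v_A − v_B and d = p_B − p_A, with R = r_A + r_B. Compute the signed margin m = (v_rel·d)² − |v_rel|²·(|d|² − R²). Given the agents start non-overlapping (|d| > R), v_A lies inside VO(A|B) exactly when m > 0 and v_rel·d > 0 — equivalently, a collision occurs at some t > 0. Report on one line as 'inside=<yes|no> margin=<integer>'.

d = (-13, 14),  |d|² = 365;  R = 8+6 = 14,  c = 365−14² = 169
v_rel = (0, 1),  |v_rel|² = 1;  v_rel·d = (0)·(-13) + (1)·(14) = 14
1·t² − 28·t + 169 = 0  ⇒  m = 14² − 1·169 = 27
m = 27 > 0,  v_rel·d = 14 > 0  ⇒  inside

inside=yes margin=27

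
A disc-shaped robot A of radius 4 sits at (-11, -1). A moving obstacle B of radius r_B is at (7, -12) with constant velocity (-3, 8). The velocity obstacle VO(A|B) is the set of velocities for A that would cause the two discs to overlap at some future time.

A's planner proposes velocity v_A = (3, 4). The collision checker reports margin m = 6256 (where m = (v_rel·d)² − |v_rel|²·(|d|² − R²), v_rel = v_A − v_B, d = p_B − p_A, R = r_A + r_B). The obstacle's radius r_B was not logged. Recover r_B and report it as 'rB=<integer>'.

m = 6256
d = (18, -11);  v_rel = (6, -4),  |v_rel|² = 52
v_rel×d = (6)·(-11) − (-4)·(18) = 6
since m = R²·52 − 6²:  R² = (36 + 6256) / 52 = 121
R = √121 = 11  ⇒  r_B = 11 − 4 = 7

rB=7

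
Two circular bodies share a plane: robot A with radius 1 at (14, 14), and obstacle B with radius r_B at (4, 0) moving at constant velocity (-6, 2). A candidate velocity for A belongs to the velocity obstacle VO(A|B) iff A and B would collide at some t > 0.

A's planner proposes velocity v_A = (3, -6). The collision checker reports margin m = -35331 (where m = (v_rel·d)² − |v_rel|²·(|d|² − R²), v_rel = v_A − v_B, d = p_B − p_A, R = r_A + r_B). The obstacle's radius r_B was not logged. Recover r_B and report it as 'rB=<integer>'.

m = -35331
d = (-10, -14);  v_rel = (9, -8),  |v_rel|² = 145
v_rel×d = (9)·(-14) − (-8)·(-10) = -206
since m = R²·145 − (-206)²:  R² = (42436 + -35331) / 145 = 49
R = √49 = 7  ⇒  r_B = 7 − 1 = 6

rB=6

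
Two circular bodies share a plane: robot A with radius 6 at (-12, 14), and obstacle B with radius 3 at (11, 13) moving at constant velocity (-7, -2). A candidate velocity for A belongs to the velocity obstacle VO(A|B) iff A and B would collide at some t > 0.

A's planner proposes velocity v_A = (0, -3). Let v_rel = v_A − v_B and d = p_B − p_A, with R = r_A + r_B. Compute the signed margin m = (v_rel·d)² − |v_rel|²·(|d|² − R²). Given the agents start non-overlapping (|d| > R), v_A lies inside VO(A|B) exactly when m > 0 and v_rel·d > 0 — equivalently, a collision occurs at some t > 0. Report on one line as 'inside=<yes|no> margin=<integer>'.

d = (23, -1),  |d|² = 530;  R = 6+3 = 9,  c = 530−9² = 449
v_rel = (7, -1),  |v_rel|² = 50;  v_rel·d = (7)·(23) + (-1)·(-1) = 162
50·t² − 324·t + 449 = 0  ⇒  m = 162² − 50·449 = 3794
m = 3794 > 0,  v_rel·d = 162 > 0  ⇒  inside

inside=yes margin=3794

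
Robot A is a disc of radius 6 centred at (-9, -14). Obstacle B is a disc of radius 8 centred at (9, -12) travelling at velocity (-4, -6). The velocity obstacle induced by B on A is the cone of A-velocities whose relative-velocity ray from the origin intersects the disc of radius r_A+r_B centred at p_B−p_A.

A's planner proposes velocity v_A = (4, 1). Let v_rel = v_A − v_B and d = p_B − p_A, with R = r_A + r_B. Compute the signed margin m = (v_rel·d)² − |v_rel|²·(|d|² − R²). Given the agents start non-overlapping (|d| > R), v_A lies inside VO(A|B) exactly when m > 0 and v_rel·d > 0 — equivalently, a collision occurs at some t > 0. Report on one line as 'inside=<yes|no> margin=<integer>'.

d = (18, 2),  |d|² = 328;  R = 6+8 = 14,  c = 328−14² = 132
v_rel = (8, 7),  |v_rel|² = 113;  v_rel·d = (8)·(18) + (7)·(2) = 158
113·t² − 316·t + 132 = 0  ⇒  m = 158² − 113·132 = 10048
m = 10048 > 0,  v_rel·d = 158 > 0  ⇒  inside

inside=yes margin=10048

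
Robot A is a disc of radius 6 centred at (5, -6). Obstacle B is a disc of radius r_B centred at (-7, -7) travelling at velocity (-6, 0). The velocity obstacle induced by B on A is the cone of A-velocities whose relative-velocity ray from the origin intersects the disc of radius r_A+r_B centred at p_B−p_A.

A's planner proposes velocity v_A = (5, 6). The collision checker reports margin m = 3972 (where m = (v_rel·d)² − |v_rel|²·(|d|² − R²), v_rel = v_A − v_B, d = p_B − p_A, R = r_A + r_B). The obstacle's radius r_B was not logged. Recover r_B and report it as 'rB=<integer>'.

m = 3972
d = (-12, -1);  v_rel = (11, 6),  |v_rel|² = 157
v_rel×d = (11)·(-1) − (6)·(-12) = 61
since m = R²·157 − 61²:  R² = (3721 + 3972) / 157 = 49
R = √49 = 7  ⇒  r_B = 7 − 6 = 1

rB=1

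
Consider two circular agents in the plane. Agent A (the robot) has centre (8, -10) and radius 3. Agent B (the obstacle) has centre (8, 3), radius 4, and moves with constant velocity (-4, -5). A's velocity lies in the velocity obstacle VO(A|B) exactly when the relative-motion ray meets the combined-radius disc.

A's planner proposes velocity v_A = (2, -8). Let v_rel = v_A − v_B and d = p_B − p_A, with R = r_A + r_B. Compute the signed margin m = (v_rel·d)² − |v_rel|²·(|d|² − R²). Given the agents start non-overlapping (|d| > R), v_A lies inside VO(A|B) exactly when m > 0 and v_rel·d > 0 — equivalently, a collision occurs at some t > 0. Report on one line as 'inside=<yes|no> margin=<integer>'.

d = (0, 13),  |d|² = 169;  R = 3+4 = 7,  c = 169−7² = 120
v_rel = (6, -3),  |v_rel|² = 45;  v_rel·d = (6)·(0) + (-3)·(13) = -39
45·t² + 78·t + 120 = 0  ⇒  m = (-39)² − 45·120 = -3879
m = -3879 < 0,  v_rel·d = -39 < 0  ⇒  outside

inside=no margin=-3879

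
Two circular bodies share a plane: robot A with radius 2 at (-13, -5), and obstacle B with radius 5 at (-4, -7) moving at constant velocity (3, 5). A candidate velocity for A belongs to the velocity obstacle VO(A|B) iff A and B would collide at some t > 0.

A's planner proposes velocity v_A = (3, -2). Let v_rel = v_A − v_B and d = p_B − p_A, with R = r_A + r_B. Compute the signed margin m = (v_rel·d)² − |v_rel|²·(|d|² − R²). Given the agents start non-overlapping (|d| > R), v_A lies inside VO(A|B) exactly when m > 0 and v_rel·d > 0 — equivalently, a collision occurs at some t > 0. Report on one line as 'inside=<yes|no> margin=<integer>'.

d = (9, -2),  |d|² = 85;  R = 2+5 = 7,  c = 85−7² = 36
v_rel = (0, -7),  |v_rel|² = 49;  v_rel·d = (0)·(9) + (-7)·(-2) = 14
49·t² − 28·t + 36 = 0  ⇒  m = 14² − 49·36 = -1568
m = -1568 < 0,  v_rel·d = 14 > 0  ⇒  outside

inside=no margin=-1568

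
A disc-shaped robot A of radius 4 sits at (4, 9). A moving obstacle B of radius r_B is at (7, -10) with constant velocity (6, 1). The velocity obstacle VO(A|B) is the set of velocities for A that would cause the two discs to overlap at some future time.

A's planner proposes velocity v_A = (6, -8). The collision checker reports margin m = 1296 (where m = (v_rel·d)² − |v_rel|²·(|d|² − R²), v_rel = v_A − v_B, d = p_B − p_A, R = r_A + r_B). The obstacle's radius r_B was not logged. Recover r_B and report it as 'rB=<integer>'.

m = 1296
d = (3, -19);  v_rel = (0, -9),  |v_rel|² = 81
v_rel×d = (0)·(-19) − (-9)·(3) = 27
since m = R²·81 − 27²:  R² = (729 + 1296) / 81 = 25
R = √25 = 5  ⇒  r_B = 5 − 4 = 1

rB=1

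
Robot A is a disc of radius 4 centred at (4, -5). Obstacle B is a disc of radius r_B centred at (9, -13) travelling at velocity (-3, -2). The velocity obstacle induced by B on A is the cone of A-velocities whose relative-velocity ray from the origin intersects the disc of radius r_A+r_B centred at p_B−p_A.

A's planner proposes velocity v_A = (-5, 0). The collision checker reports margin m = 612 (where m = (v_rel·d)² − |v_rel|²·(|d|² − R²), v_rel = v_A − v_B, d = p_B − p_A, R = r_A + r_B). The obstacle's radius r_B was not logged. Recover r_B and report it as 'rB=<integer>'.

m = 612
d = (5, -8);  v_rel = (-2, 2),  |v_rel|² = 8
v_rel×d = (-2)·(-8) − (2)·(5) = 6
since m = R²·8 − 6²:  R² = (36 + 612) / 8 = 81
R = √81 = 9  ⇒  r_B = 9 − 4 = 5

rB=5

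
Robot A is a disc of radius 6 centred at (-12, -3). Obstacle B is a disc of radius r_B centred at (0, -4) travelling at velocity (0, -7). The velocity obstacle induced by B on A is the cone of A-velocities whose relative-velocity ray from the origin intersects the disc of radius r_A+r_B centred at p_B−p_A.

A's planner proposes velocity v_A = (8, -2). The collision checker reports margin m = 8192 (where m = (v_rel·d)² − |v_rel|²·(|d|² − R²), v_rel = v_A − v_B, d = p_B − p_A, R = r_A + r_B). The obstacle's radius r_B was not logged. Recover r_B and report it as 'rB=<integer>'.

m = 8192
d = (12, -1);  v_rel = (8, 5),  |v_rel|² = 89
v_rel×d = (8)·(-1) − (5)·(12) = -68
since m = R²·89 − (-68)²:  R² = (4624 + 8192) / 89 = 144
R = √144 = 12  ⇒  r_B = 12 − 6 = 6

rB=6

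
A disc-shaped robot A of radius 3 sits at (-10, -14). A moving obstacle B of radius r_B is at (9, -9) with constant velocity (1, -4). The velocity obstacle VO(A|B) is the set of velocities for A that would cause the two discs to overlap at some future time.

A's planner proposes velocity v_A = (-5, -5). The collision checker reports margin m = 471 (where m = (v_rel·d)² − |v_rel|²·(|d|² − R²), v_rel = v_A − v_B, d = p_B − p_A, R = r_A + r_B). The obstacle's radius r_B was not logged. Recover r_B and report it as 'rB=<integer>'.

m = 471
d = (19, 5);  v_rel = (-6, -1),  |v_rel|² = 37
v_rel×d = (-6)·(5) − (-1)·(19) = -11
since m = R²·37 − (-11)²:  R² = (121 + 471) / 37 = 16
R = √16 = 4  ⇒  r_B = 4 − 3 = 1

rB=1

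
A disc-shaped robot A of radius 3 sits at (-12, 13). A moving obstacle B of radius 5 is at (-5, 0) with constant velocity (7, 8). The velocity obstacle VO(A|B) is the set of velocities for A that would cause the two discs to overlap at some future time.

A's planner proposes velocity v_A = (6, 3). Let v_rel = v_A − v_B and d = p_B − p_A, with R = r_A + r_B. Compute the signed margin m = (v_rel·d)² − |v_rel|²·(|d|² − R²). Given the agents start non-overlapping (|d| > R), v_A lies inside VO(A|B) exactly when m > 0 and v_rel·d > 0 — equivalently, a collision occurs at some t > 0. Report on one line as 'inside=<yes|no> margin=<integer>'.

d = (7, -13),  |d|² = 218;  R = 3+5 = 8,  c = 218−8² = 154
v_rel = (-1, -5),  |v_rel|² = 26;  v_rel·d = (-1)·(7) + (-5)·(-13) = 58
26·t² − 116·t + 154 = 0  ⇒  m = 58² − 26·154 = -640
m = -640 < 0,  v_rel·d = 58 > 0  ⇒  outside

inside=no margin=-640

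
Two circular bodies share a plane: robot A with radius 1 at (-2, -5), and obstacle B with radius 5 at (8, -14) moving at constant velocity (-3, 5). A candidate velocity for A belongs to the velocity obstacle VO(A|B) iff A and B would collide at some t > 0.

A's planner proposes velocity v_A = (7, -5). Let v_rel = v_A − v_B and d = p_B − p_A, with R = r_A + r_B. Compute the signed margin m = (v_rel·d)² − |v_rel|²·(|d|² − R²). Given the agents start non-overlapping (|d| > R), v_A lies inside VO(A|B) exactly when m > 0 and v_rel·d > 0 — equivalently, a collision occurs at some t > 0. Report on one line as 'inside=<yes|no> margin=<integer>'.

d = (10, -9),  |d|² = 181;  R = 1+5 = 6,  c = 181−6² = 145
v_rel = (10, -10),  |v_rel|² = 200;  v_rel·d = (10)·(10) + (-10)·(-9) = 190
200·t² − 380·t + 145 = 0  ⇒  m = 190² − 200·145 = 7100
m = 7100 > 0,  v_rel·d = 190 > 0  ⇒  inside

inside=yes margin=7100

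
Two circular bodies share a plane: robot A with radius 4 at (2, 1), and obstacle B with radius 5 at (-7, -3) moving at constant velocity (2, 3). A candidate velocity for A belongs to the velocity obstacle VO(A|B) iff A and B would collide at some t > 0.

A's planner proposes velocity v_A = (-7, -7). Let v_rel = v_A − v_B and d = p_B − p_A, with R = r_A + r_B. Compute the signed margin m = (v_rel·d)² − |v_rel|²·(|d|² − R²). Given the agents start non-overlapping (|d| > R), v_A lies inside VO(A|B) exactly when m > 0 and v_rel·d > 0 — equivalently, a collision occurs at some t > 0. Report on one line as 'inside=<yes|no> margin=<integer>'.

d = (-9, -4),  |d|² = 97;  R = 4+5 = 9,  c = 97−9² = 16
v_rel = (-9, -10),  |v_rel|² = 181;  v_rel·d = (-9)·(-9) + (-10)·(-4) = 121
181·t² − 242·t + 16 = 0  ⇒  m = 121² − 181·16 = 11745
m = 11745 > 0,  v_rel·d = 121 > 0  ⇒  inside

inside=yes margin=11745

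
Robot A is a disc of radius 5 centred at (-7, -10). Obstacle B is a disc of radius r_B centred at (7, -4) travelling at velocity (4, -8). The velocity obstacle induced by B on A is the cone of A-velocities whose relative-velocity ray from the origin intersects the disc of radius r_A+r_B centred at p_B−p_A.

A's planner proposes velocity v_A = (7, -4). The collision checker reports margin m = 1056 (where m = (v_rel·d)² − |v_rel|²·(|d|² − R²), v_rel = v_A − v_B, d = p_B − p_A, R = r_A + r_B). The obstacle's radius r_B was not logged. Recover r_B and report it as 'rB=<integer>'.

m = 1056
d = (14, 6);  v_rel = (3, 4),  |v_rel|² = 25
v_rel×d = (3)·(6) − (4)·(14) = -38
since m = R²·25 − (-38)²:  R² = (1444 + 1056) / 25 = 100
R = √100 = 10  ⇒  r_B = 10 − 5 = 5

rB=5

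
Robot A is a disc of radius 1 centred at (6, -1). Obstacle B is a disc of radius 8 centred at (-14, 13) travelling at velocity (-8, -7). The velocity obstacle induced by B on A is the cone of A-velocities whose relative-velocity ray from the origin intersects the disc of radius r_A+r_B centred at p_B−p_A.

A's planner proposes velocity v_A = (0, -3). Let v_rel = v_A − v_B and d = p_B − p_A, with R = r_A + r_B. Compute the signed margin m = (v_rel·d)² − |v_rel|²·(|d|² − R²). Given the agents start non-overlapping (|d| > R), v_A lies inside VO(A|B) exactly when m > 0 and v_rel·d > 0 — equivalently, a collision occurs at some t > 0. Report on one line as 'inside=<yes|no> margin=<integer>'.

d = (-20, 14),  |d|² = 596;  R = 1+8 = 9,  c = 596−9² = 515
v_rel = (8, 4),  |v_rel|² = 80;  v_rel·d = (8)·(-20) + (4)·(14) = -104
80·t² + 208·t + 515 = 0  ⇒  m = (-104)² − 80·515 = -30384
m = -30384 < 0,  v_rel·d = -104 < 0  ⇒  outside

inside=no margin=-30384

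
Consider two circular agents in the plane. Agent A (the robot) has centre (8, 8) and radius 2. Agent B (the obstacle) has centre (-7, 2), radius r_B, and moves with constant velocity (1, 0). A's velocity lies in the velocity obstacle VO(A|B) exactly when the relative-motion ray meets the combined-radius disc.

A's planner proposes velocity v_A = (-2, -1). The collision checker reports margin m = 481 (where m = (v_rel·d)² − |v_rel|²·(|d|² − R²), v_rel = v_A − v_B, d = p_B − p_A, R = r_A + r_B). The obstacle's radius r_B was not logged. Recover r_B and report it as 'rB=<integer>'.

m = 481
d = (-15, -6);  v_rel = (-3, -1),  |v_rel|² = 10
v_rel×d = (-3)·(-6) − (-1)·(-15) = 3
since m = R²·10 − 3²:  R² = (9 + 481) / 10 = 49
R = √49 = 7  ⇒  r_B = 7 − 2 = 5

rB=5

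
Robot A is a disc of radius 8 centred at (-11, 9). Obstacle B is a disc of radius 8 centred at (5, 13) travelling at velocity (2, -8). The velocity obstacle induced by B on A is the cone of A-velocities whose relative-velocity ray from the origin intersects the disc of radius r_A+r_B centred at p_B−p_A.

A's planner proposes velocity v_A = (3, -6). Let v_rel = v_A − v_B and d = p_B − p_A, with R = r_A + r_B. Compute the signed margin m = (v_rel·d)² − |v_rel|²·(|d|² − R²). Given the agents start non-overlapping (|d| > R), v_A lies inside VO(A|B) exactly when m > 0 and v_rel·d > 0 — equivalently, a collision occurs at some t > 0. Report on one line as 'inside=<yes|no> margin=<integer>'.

d = (16, 4),  |d|² = 272;  R = 8+8 = 16,  c = 272−16² = 16
v_rel = (1, 2),  |v_rel|² = 5;  v_rel·d = (1)·(16) + (2)·(4) = 24
5·t² − 48·t + 16 = 0  ⇒  m = 24² − 5·16 = 496
m = 496 > 0,  v_rel·d = 24 > 0  ⇒  inside

inside=yes margin=496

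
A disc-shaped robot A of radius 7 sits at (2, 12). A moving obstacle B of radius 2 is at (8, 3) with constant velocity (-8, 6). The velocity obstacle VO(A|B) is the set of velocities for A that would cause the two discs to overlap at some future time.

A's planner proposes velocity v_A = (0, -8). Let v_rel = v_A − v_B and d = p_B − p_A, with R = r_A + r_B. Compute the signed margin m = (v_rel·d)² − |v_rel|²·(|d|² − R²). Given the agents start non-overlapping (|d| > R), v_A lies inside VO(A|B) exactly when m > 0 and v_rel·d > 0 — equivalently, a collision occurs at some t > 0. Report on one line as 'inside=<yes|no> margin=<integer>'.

d = (6, -9),  |d|² = 117;  R = 7+2 = 9,  c = 117−9² = 36
v_rel = (8, -14),  |v_rel|² = 260;  v_rel·d = (8)·(6) + (-14)·(-9) = 174
260·t² − 348·t + 36 = 0  ⇒  m = 174² − 260·36 = 20916
m = 20916 > 0,  v_rel·d = 174 > 0  ⇒  inside

inside=yes margin=20916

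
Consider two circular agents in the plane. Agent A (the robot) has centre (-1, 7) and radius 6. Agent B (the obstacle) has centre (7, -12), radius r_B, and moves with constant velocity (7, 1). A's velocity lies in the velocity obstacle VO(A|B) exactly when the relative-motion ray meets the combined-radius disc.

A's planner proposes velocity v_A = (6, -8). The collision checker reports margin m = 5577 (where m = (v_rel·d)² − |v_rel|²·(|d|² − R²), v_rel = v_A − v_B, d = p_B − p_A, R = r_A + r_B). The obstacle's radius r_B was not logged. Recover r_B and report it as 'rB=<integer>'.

m = 5577
d = (8, -19);  v_rel = (-1, -9),  |v_rel|² = 82
v_rel×d = (-1)·(-19) − (-9)·(8) = 91
since m = R²·82 − 91²:  R² = (8281 + 5577) / 82 = 169
R = √169 = 13  ⇒  r_B = 13 − 6 = 7

rB=7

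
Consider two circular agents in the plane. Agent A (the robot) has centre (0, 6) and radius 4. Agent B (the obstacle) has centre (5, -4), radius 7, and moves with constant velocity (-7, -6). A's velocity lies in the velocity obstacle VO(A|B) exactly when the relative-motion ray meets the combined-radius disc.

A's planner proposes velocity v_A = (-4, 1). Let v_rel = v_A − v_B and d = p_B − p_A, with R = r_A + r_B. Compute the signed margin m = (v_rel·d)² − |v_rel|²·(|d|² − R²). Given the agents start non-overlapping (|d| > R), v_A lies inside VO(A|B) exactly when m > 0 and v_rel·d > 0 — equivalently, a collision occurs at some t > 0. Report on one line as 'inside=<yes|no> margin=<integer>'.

d = (5, -10),  |d|² = 125;  R = 4+7 = 11,  c = 125−11² = 4
v_rel = (3, 7),  |v_rel|² = 58;  v_rel·d = (3)·(5) + (7)·(-10) = -55
58·t² + 110·t + 4 = 0  ⇒  m = (-55)² − 58·4 = 2793
m = 2793 > 0,  v_rel·d = -55 < 0  ⇒  outside

inside=no margin=2793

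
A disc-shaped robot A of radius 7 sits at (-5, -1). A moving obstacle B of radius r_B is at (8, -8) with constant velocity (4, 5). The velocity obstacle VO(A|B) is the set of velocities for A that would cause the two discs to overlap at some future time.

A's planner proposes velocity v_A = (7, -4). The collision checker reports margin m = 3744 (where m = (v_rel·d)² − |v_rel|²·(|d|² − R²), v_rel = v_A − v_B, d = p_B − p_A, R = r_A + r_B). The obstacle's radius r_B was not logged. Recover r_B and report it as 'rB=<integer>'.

m = 3744
d = (13, -7);  v_rel = (3, -9),  |v_rel|² = 90
v_rel×d = (3)·(-7) − (-9)·(13) = 96
since m = R²·90 − 96²:  R² = (9216 + 3744) / 90 = 144
R = √144 = 12  ⇒  r_B = 12 − 7 = 5

rB=5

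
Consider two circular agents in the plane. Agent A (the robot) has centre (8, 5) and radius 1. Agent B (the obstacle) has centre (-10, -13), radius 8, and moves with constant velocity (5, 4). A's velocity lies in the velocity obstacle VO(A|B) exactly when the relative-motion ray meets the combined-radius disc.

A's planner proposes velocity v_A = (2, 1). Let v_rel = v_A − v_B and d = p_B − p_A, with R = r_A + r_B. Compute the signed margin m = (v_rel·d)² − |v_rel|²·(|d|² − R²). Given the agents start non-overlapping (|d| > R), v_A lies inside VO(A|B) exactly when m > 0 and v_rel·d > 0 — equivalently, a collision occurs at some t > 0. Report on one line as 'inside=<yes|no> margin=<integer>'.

d = (-18, -18),  |d|² = 648;  R = 1+8 = 9,  c = 648−9² = 567
v_rel = (-3, -3),  |v_rel|² = 18;  v_rel·d = (-3)·(-18) + (-3)·(-18) = 108
18·t² − 216·t + 567 = 0  ⇒  m = 108² − 18·567 = 1458
m = 1458 > 0,  v_rel·d = 108 > 0  ⇒  inside

inside=yes margin=1458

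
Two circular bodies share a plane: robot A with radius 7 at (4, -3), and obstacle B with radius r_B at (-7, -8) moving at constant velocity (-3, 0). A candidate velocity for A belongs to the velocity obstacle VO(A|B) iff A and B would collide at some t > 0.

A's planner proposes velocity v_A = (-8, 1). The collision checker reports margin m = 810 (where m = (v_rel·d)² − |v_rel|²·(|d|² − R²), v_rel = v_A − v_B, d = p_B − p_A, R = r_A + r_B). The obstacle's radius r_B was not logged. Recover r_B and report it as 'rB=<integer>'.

m = 810
d = (-11, -5);  v_rel = (-5, 1),  |v_rel|² = 26
v_rel×d = (-5)·(-5) − (1)·(-11) = 36
since m = R²·26 − 36²:  R² = (1296 + 810) / 26 = 81
R = √81 = 9  ⇒  r_B = 9 − 7 = 2

rB=2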